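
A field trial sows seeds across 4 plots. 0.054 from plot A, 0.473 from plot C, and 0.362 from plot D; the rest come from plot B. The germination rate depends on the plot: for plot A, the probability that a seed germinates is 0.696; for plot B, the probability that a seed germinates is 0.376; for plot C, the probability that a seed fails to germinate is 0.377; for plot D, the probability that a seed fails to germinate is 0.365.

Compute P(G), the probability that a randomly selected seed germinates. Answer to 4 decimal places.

P(B) = 1 − (0.054 + 0.473 + 0.362) = 0.111.
P(G|C) = 1 − 0.377 = 0.623.
P(G|D) = 1 − 0.365 = 0.635.
P(G) = P(G|A)·P(A) + P(G|B)·P(B) + P(G|C)·P(C) + P(G|D)·P(D)
      = 0.696·0.054 + 0.376·0.111 + 0.623·0.473 + 0.635·0.362
      = 0.037584 + 0.041736 + 0.294679 + 0.22987 = 0.603869

P(G) ≈ 0.6039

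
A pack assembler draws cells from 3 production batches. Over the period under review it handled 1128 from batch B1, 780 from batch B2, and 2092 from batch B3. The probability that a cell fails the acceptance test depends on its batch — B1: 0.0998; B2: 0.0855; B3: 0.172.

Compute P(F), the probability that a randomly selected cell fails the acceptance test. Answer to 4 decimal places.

Total: 1128 + 780 + 2092 = 4000.
P(B1) = 1128/4000 = 0.282. P(B2) = 780/4000 = 0.195. P(B3) = 2092/4000 = 0.523.
P(F) = P(F|B1)·P(B1) + P(F|B2)·P(B2) + P(F|B3)·P(B3)
      = 0.0998·0.282 + 0.0855·0.195 + 0.172·0.523
      = 0.0281436 + 0.0166725 + 0.089956 = 0.1347721

0.1348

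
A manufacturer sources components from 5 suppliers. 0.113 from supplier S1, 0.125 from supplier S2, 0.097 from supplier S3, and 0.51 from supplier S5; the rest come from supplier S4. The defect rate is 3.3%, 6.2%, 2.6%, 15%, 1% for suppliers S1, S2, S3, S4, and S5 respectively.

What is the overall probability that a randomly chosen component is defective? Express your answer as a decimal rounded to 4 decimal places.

P(S4) = 1 − (0.113 + 0.125 + 0.097 + 0.51) = 0.155.
P(D) = P(D|S1)·P(S1) + P(D|S2)·P(S2) + P(D|S3)·P(S3) + P(D|S4)·P(S4) + P(D|S5)·P(S5)
      = 0.033·0.113 + 0.062·0.125 + 0.026·0.097 + 0.15·0.155 + 0.01·0.51
      = 0.003729 + 0.00775 + 0.002522 + 0.02325 + 0.0051 = 0.042351

0.0424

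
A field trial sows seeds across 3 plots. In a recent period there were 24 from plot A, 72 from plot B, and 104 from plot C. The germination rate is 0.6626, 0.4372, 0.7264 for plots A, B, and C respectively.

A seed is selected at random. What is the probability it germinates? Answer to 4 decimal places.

0.6146

Total: 24 + 72 + 104 = 200.
P(A) = 24/200 = 0.12. P(B) = 72/200 = 0.36. P(C) = 104/200 = 0.52.
P(G) = P(G|A)·P(A) + P(G|B)·P(B) + P(G|C)·P(C)
      = 0.6626·0.12 + 0.4372·0.36 + 0.7264·0.52
      = 0.079512 + 0.157392 + 0.377728 = 0.614632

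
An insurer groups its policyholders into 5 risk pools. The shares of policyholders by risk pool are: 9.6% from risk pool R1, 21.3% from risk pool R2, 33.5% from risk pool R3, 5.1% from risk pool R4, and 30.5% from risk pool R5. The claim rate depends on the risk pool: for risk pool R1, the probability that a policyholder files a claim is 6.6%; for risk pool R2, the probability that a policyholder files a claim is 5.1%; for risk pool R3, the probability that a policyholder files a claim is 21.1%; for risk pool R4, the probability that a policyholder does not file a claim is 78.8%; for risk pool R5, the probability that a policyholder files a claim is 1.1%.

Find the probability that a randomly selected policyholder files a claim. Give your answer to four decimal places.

0.1021

P(C|R4) = 1 − 0.788 = 0.212.
Using total probability over the partition,
P(C) = P(C|R1)·P(R1) + P(C|R2)·P(R2) + P(C|R3)·P(R3) + P(C|R4)·P(R4) + P(C|R5)·P(R5)
      = 0.066·0.096 + 0.051·0.213 + 0.211·0.335 + 0.212·0.051 + 0.011·0.305
      = 0.006336 + 0.010863 + 0.070685 + 0.010812 + 0.003355 = 0.102051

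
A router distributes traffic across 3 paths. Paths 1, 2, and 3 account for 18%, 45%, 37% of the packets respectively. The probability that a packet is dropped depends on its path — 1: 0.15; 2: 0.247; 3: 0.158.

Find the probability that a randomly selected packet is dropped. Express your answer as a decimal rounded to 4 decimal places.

P(L) = P(L|1)·P(1) + P(L|2)·P(2) + P(L|3)·P(3)
      = 0.15·0.18 + 0.247·0.45 + 0.158·0.37
      = 0.027 + 0.11115 + 0.05846 = 0.19661

0.1966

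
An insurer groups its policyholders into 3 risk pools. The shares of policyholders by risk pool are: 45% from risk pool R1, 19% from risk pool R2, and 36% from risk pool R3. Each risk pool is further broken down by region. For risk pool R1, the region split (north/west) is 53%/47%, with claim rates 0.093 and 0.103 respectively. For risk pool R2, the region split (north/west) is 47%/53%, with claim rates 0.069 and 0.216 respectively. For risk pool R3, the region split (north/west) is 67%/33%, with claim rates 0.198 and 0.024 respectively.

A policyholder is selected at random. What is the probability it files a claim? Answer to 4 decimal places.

P(C|R1) = 0.53·0.093 + 0.47·0.103 = 0.04929 + 0.04841 = 0.0977
P(C|R2) = 0.47·0.069 + 0.53·0.216 = 0.03243 + 0.11448 = 0.14691
P(C|R3) = 0.67·0.198 + 0.33·0.024 = 0.13266 + 0.00792 = 0.14058
By total probability over the outer partition,
P(C) = 0.45·0.0977 + 0.19·0.14691 + 0.36·0.14058
      = 0.043965 + 0.0279129 + 0.0506088 = 0.1224867

P(C) ≈ 0.1225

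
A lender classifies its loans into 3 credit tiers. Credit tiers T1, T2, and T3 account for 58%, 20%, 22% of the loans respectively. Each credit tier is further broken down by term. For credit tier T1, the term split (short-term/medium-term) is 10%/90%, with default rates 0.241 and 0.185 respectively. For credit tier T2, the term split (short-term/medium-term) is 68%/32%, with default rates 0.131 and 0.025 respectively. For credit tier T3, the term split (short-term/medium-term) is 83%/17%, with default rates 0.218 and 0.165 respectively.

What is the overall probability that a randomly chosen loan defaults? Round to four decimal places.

P(D) ≈ 0.1759

P(D|T1) = 0.1·0.241 + 0.9·0.185 = 0.0241 + 0.1665 = 0.1906
P(D|T2) = 0.68·0.131 + 0.32·0.025 = 0.08908 + 0.008 = 0.09708
P(D|T3) = 0.83·0.218 + 0.17·0.165 = 0.18094 + 0.02805 = 0.20899
By total probability over the outer partition,
P(D) = 0.58·0.1906 + 0.2·0.09708 + 0.22·0.20899
      = 0.110548 + 0.019416 + 0.0459778 = 0.1759418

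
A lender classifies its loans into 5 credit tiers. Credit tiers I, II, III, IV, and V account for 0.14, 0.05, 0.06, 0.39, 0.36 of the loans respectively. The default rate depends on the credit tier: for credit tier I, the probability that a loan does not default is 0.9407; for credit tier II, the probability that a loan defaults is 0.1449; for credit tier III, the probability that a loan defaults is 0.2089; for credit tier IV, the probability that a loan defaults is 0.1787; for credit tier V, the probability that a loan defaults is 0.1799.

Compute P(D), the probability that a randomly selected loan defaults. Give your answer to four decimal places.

P(D) ≈ 0.1625

P(D|I) = 1 − 0.9407 = 0.0593.
P(D) = P(D|I)·P(I) + P(D|II)·P(II) + P(D|III)·P(III) + P(D|IV)·P(IV) + P(D|V)·P(V)
      = 0.0593·0.14 + 0.1449·0.05 + 0.2089·0.06 + 0.1787·0.39 + 0.1799·0.36
      = 0.008302 + 0.007245 + 0.012534 + 0.069693 + 0.064764 = 0.162538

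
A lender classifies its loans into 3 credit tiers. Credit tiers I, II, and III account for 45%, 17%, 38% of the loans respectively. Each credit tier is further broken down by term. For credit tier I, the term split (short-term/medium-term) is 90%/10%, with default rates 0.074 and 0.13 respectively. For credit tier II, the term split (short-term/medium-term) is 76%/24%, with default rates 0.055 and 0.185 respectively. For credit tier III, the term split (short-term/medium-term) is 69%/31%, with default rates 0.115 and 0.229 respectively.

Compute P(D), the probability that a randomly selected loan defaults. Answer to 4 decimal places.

P(D) ≈ 0.1076

P(D|I) = 0.9·0.074 + 0.1·0.13 = 0.0666 + 0.013 = 0.0796
P(D|II) = 0.76·0.055 + 0.24·0.185 = 0.0418 + 0.0444 = 0.0862
P(D|III) = 0.69·0.115 + 0.31·0.229 = 0.07935 + 0.07099 = 0.15034
By total probability over the outer partition,
P(D) = 0.45·0.0796 + 0.17·0.0862 + 0.38·0.15034
      = 0.03582 + 0.014654 + 0.0571292 = 0.1076032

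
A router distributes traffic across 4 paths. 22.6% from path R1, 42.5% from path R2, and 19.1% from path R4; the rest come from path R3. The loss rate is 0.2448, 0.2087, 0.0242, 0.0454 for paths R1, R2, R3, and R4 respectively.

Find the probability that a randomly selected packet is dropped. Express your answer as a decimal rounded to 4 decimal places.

0.1565

P(R3) = 1 − (0.226 + 0.425 + 0.191) = 0.158.
Summing over the partition,
P(L) = P(L|R1)·P(R1) + P(L|R2)·P(R2) + P(L|R3)·P(R3) + P(L|R4)·P(R4)
      = 0.2448·0.226 + 0.2087·0.425 + 0.0242·0.158 + 0.0454·0.191
      = 0.0553248 + 0.0886975 + 0.0038236 + 0.0086714 = 0.1565173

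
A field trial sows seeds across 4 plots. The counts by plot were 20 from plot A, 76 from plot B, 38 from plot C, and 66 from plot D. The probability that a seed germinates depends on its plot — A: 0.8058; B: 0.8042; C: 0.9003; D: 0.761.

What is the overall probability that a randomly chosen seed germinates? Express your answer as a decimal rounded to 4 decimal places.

Total: 20 + 76 + 38 + 66 = 200.
P(A) = 20/200 = 0.1. P(B) = 76/200 = 0.38. P(C) = 38/200 = 0.19. P(D) = 66/200 = 0.33.
P(G) = P(G|A)·P(A) + P(G|B)·P(B) + P(G|C)·P(C) + P(G|D)·P(D)
      = 0.8058·0.1 + 0.8042·0.38 + 0.9003·0.19 + 0.761·0.33
      = 0.08058 + 0.305596 + 0.171057 + 0.25113 = 0.808363

P(G) ≈ 0.8084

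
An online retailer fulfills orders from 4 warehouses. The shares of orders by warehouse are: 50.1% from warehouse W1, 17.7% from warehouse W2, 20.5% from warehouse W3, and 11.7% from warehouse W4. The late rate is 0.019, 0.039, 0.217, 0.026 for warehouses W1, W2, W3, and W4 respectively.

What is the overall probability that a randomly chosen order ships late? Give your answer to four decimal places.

P(L) ≈ 0.0639

P(L) = P(L|W1)·P(W1) + P(L|W2)·P(W2) + P(L|W3)·P(W3) + P(L|W4)·P(W4)
      = 0.019·0.501 + 0.039·0.177 + 0.217·0.205 + 0.026·0.117
      = 0.009519 + 0.006903 + 0.044485 + 0.003042 = 0.063949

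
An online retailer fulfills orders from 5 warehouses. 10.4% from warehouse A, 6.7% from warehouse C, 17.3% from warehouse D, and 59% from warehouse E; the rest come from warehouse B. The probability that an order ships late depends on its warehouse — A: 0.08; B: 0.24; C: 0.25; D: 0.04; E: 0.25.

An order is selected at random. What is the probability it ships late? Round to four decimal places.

P(L) ≈ 0.1953

P(B) = 1 − (0.104 + 0.067 + 0.173 + 0.59) = 0.066.
Using total probability over the partition,
P(L) = P(L|A)·P(A) + P(L|B)·P(B) + P(L|C)·P(C) + P(L|D)·P(D) + P(L|E)·P(E)
      = 0.08·0.104 + 0.24·0.066 + 0.25·0.067 + 0.04·0.173 + 0.25·0.59
      = 0.00832 + 0.01584 + 0.01675 + 0.00692 + 0.1475 = 0.19533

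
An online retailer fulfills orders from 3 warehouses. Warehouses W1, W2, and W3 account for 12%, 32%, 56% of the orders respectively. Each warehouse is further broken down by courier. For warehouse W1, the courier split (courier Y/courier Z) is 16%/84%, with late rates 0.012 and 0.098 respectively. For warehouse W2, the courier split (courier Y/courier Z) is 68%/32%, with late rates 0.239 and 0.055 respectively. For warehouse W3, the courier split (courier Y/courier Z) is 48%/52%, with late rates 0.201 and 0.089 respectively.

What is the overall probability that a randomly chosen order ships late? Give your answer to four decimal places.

P(L) ≈ 0.1477

P(L|W1) = 0.16·0.012 + 0.84·0.098 = 0.00192 + 0.08232 = 0.08424
P(L|W2) = 0.68·0.239 + 0.32·0.055 = 0.16252 + 0.0176 = 0.18012
P(L|W3) = 0.48·0.201 + 0.52·0.089 = 0.09648 + 0.04628 = 0.14276
By total probability over the outer partition,
P(L) = 0.12·0.08424 + 0.32·0.18012 + 0.56·0.14276
      = 0.0101088 + 0.0576384 + 0.0799456 = 0.1476928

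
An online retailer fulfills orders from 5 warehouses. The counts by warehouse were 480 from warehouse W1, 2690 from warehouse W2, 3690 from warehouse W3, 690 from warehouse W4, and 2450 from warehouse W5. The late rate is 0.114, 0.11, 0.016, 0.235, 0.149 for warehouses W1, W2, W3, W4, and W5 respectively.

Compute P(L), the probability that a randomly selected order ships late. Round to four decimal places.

0.0937

Total: 480 + 2690 + 3690 + 690 + 2450 = 10000.
P(W1) = 480/10000 = 0.048. P(W2) = 2690/10000 = 0.269. P(W3) = 3690/10000 = 0.369. P(W4) = 690/10000 = 0.069. P(W5) = 2450/10000 = 0.245.
Using total probability over the partition,
P(L) = P(L|W1)·P(W1) + P(L|W2)·P(W2) + P(L|W3)·P(W3) + P(L|W4)·P(W4) + P(L|W5)·P(W5)
      = 0.114·0.048 + 0.11·0.269 + 0.016·0.369 + 0.235·0.069 + 0.149·0.245
      = 0.005472 + 0.02959 + 0.005904 + 0.016215 + 0.036505 = 0.093686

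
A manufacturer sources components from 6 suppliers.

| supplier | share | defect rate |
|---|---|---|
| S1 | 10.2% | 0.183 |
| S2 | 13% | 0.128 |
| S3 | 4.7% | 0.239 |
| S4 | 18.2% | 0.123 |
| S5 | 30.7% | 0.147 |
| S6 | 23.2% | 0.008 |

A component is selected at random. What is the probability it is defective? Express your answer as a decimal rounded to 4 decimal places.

By the law of total probability,
P(D) = P(D|S1)·P(S1) + P(D|S2)·P(S2) + P(D|S3)·P(S3) + P(D|S4)·P(S4) + P(D|S5)·P(S5) + P(D|S6)·P(S6)
      = 0.183·0.102 + 0.128·0.13 + 0.239·0.047 + 0.123·0.182 + 0.147·0.307 + 0.008·0.232
      = 0.018666 + 0.01664 + 0.011233 + 0.022386 + 0.045129 + 0.001856 = 0.11591

0.1159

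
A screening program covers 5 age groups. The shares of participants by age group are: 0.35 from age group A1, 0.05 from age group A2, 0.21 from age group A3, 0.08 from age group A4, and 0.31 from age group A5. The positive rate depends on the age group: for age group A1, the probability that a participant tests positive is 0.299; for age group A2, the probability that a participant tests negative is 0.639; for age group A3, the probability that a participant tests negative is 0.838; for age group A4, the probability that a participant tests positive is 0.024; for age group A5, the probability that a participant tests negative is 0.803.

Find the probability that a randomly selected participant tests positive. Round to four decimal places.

P(T|A2) = 1 − 0.639 = 0.361.
P(T|A3) = 1 − 0.838 = 0.162.
P(T|A5) = 1 − 0.803 = 0.197.
Summing over the partition,
P(T) = P(T|A1)·P(A1) + P(T|A2)·P(A2) + P(T|A3)·P(A3) + P(T|A4)·P(A4) + P(T|A5)·P(A5)
      = 0.299·0.35 + 0.361·0.05 + 0.162·0.21 + 0.024·0.08 + 0.197·0.31
      = 0.10465 + 0.01805 + 0.03402 + 0.00192 + 0.06107 = 0.21971

P(T) ≈ 0.2197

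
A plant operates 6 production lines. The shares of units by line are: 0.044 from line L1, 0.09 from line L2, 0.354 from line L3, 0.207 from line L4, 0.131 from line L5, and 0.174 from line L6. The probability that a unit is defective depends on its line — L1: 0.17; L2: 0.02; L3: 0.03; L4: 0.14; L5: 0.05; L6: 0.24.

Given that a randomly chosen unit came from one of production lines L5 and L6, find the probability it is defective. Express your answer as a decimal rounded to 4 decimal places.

P(D|S) ≈ 0.1584

Let S = {L5, L6}.
P(S) = 0.131 + 0.174 = 0.305.
P(D ∩ S) = 0.05·0.131 + 0.24·0.174 = 0.00655 + 0.04176 = 0.04831.
P(D | S) = 0.04831 / 0.305 = 0.158393…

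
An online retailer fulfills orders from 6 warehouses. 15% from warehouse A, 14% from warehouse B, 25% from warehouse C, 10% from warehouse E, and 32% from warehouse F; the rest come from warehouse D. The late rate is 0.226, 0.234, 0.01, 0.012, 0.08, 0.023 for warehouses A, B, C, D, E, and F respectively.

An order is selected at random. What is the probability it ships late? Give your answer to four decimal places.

0.0850

P(D) = 1 − (0.15 + 0.14 + 0.25 + 0.1 + 0.32) = 0.04.
P(L) = P(L|A)·P(A) + P(L|B)·P(B) + P(L|C)·P(C) + P(L|D)·P(D) + P(L|E)·P(E) + P(L|F)·P(F)
      = 0.226·0.15 + 0.234·0.14 + 0.01·0.25 + 0.012·0.04 + 0.08·0.1 + 0.023·0.32
      = 0.0339 + 0.03276 + 0.0025 + 0.00048 + 0.008 + 0.00736 = 0.085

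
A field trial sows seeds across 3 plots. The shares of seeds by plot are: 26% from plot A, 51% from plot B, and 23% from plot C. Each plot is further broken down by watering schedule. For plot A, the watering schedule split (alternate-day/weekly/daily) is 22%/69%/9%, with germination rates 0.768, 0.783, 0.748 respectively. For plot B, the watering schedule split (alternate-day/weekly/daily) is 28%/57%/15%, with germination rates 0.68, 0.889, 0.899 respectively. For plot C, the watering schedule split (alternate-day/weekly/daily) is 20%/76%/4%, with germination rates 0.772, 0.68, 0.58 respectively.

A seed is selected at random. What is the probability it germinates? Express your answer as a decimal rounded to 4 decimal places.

P(G|A) = 0.22·0.768 + 0.69·0.783 + 0.09·0.748 = 0.16896 + 0.54027 + 0.06732 = 0.77655
P(G|B) = 0.28·0.68 + 0.57·0.889 + 0.15·0.899 = 0.1904 + 0.50673 + 0.13485 = 0.83198
P(G|C) = 0.2·0.772 + 0.76·0.68 + 0.04·0.58 = 0.1544 + 0.5168 + 0.0232 = 0.6944
Then overall,
P(G) = 0.26·0.77655 + 0.51·0.83198 + 0.23·0.6944
      = 0.201903 + 0.4243098 + 0.159712 = 0.7859248

P(G) ≈ 0.7859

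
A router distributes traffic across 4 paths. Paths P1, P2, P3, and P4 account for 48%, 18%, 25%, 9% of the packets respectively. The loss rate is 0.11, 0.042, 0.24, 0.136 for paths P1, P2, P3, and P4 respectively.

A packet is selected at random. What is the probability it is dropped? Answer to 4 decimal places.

Using total probability over the partition,
P(L) = P(L|P1)·P(P1) + P(L|P2)·P(P2) + P(L|P3)·P(P3) + P(L|P4)·P(P4)
      = 0.11·0.48 + 0.042·0.18 + 0.24·0.25 + 0.136·0.09
      = 0.0528 + 0.00756 + 0.06 + 0.01224 = 0.1326

0.1326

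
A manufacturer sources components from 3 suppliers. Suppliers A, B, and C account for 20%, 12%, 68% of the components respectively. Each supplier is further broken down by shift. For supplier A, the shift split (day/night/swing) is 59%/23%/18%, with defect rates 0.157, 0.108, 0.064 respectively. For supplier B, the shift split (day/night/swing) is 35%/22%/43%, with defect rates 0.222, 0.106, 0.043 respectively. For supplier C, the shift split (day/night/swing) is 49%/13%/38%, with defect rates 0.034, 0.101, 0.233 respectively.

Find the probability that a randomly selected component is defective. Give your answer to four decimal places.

P(D) ≈ 0.1206

P(D|A) = 0.59·0.157 + 0.23·0.108 + 0.18·0.064 = 0.09263 + 0.02484 + 0.01152 = 0.12899
P(D|B) = 0.35·0.222 + 0.22·0.106 + 0.43·0.043 = 0.0777 + 0.02332 + 0.01849 = 0.11951
P(D|C) = 0.49·0.034 + 0.13·0.101 + 0.38·0.233 = 0.01666 + 0.01313 + 0.08854 = 0.11833
By total probability over the outer partition,
P(D) = 0.2·0.12899 + 0.12·0.11951 + 0.68·0.11833
      = 0.025798 + 0.0143412 + 0.0804644 = 0.1206036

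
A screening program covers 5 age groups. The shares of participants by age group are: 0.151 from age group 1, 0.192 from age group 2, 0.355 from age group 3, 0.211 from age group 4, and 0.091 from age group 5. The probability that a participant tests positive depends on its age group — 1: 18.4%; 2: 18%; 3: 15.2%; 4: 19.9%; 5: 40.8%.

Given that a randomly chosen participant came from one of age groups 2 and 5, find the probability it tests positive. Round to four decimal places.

Let S = {2, 5}.
P(S) = 0.192 + 0.091 = 0.283.
P(T ∩ S) = 0.18·0.192 + 0.408·0.091 = 0.03456 + 0.037128 = 0.071688.
P(T | S) = 0.071688 / 0.283 = 0.253314…

P(T|S) ≈ 0.2533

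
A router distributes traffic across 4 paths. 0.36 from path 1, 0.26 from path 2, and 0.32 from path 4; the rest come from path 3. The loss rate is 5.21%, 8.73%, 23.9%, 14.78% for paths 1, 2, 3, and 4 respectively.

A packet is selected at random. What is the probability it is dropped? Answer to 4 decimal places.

P(3) = 1 − (0.36 + 0.26 + 0.32) = 0.06.
P(L) = P(L|1)·P(1) + P(L|2)·P(2) + P(L|3)·P(3) + P(L|4)·P(4)
      = 0.0521·0.36 + 0.0873·0.26 + 0.239·0.06 + 0.1478·0.32
      = 0.018756 + 0.022698 + 0.01434 + 0.047296 = 0.10309

P(L) ≈ 0.1031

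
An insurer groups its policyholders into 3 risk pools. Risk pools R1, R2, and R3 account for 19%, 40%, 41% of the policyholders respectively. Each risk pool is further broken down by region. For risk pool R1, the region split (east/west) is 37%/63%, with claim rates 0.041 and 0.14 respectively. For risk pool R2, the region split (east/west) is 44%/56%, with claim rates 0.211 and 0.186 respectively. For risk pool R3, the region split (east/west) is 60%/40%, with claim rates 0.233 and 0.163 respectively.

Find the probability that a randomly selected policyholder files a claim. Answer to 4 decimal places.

0.1825

P(C|R1) = 0.37·0.041 + 0.63·0.14 = 0.01517 + 0.0882 = 0.10337
P(C|R2) = 0.44·0.211 + 0.56·0.186 = 0.09284 + 0.10416 = 0.197
P(C|R3) = 0.6·0.233 + 0.4·0.163 = 0.1398 + 0.0652 = 0.205
By total probability over the outer partition,
P(C) = 0.19·0.10337 + 0.4·0.197 + 0.41·0.205
      = 0.0196403 + 0.0788 + 0.08405 = 0.1824903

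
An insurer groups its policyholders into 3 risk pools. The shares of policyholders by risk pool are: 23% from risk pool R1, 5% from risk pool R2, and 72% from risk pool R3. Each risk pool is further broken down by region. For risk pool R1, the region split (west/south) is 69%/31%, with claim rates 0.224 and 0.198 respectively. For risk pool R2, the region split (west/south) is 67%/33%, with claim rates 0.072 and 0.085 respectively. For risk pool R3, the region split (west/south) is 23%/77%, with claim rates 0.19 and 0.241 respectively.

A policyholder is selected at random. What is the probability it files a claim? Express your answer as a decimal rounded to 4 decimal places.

P(C) ≈ 0.2186

P(C|R1) = 0.69·0.224 + 0.31·0.198 = 0.15456 + 0.06138 = 0.21594
P(C|R2) = 0.67·0.072 + 0.33·0.085 = 0.04824 + 0.02805 = 0.07629
P(C|R3) = 0.23·0.19 + 0.77·0.241 = 0.0437 + 0.18557 = 0.22927
By total probability over the outer partition,
P(C) = 0.23·0.21594 + 0.05·0.07629 + 0.72·0.22927
      = 0.0496662 + 0.0038145 + 0.1650744 = 0.2185551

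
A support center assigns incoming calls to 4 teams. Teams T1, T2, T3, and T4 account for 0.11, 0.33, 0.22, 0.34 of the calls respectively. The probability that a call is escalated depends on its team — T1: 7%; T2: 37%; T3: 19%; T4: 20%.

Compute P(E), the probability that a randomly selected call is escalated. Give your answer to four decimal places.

By the law of total probability,
P(E) = P(E|T1)·P(T1) + P(E|T2)·P(T2) + P(E|T3)·P(T3) + P(E|T4)·P(T4)
      = 0.07·0.11 + 0.37·0.33 + 0.19·0.22 + 0.2·0.34
      = 0.0077 + 0.1221 + 0.0418 + 0.068 = 0.2396

P(E) ≈ 0.2396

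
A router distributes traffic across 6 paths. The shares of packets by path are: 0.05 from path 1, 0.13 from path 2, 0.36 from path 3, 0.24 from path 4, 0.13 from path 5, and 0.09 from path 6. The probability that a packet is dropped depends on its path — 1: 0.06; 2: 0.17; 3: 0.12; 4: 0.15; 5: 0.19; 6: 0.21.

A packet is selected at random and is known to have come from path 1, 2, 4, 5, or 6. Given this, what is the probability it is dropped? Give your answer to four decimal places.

P(L|S) ≈ 0.1636

Let S = {1, 2, 4, 5, 6}.
P(S) = 0.05 + 0.13 + 0.24 + 0.13 + 0.09 = 0.64.
P(L ∩ S) = 0.06·0.05 + 0.17·0.13 + 0.15·0.24 + 0.19·0.13 + 0.21·0.09 = 0.003 + 0.0221 + 0.036 + 0.0247 + 0.0189 = 0.1047.
P(L | S) = 0.1047 / 0.64 = 0.163594…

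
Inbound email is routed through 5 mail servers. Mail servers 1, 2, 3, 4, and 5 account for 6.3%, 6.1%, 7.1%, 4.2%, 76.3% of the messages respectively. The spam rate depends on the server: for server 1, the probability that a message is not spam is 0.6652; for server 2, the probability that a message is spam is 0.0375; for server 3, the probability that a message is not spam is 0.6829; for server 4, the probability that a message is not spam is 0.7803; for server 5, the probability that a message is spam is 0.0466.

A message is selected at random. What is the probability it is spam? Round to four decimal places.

P(S|1) = 1 − 0.6652 = 0.3348.
P(S|3) = 1 − 0.6829 = 0.3171.
P(S|4) = 1 − 0.7803 = 0.2197.
P(S) = P(S|1)·P(1) + P(S|2)·P(2) + P(S|3)·P(3) + P(S|4)·P(4) + P(S|5)·P(5)
      = 0.3348·0.063 + 0.0375·0.061 + 0.3171·0.071 + 0.2197·0.042 + 0.0466·0.763
      = 0.0210924 + 0.0022875 + 0.0225141 + 0.0092274 + 0.0355558 = 0.0906772

P(S) ≈ 0.0907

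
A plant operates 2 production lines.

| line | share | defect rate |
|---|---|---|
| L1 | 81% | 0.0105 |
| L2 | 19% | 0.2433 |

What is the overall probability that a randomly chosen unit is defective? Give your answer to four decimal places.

P(D) = P(D|L1)·P(L1) + P(D|L2)·P(L2)
      = 0.0105·0.81 + 0.2433·0.19
      = 0.008505 + 0.046227 = 0.054732

0.0547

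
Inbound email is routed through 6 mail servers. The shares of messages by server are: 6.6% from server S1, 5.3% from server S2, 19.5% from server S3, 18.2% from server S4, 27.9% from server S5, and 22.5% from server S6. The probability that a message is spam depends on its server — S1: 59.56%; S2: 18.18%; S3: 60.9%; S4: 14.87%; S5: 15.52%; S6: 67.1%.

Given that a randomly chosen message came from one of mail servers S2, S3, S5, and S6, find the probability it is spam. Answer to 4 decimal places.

P(S|J) ≈ 0.4291

Let J = {S2, S3, S5, S6}.
P(J) = 0.053 + 0.195 + 0.279 + 0.225 = 0.752.
P(S ∩ J) = 0.1818·0.053 + 0.609·0.195 + 0.1552·0.279 + 0.671·0.225 = 0.0096354 + 0.118755 + 0.0433008 + 0.150975 = 0.3226662.
P(S | J) = 0.3226662 / 0.752 = 0.429077…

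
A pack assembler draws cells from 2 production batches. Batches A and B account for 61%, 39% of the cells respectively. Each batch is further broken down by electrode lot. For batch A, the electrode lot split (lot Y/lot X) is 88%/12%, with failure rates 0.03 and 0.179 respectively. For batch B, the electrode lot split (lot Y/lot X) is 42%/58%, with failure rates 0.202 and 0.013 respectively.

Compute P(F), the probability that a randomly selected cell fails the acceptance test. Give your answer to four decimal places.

P(F|A) = 0.88·0.03 + 0.12·0.179 = 0.0264 + 0.02148 = 0.04788
P(F|B) = 0.42·0.202 + 0.58·0.013 = 0.08484 + 0.00754 = 0.09238
By total probability over the outer partition,
P(F) = 0.61·0.04788 + 0.39·0.09238
      = 0.0292068 + 0.0360282 = 0.065235

0.0652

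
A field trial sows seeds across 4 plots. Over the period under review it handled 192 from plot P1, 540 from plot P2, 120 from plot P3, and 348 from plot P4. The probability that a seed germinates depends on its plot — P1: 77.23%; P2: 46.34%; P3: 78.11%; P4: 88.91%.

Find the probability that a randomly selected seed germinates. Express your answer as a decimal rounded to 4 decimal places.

Total: 192 + 540 + 120 + 348 = 1200.
P(P1) = 192/1200 = 0.16. P(P2) = 540/1200 = 0.45. P(P3) = 120/1200 = 0.1. P(P4) = 348/1200 = 0.29.
P(G) = P(G|P1)·P(P1) + P(G|P2)·P(P2) + P(G|P3)·P(P3) + P(G|P4)·P(P4)
      = 0.7723·0.16 + 0.4634·0.45 + 0.7811·0.1 + 0.8891·0.29
      = 0.123568 + 0.20853 + 0.07811 + 0.257839 = 0.668047

P(G) ≈ 0.6680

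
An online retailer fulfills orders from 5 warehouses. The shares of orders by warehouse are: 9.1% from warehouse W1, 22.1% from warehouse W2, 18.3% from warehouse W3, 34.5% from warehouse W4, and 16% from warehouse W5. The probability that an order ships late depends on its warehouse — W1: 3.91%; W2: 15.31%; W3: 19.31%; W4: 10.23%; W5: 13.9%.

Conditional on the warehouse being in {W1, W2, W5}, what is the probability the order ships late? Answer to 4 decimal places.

P(L|S) ≈ 0.1263

Let S = {W1, W2, W5}.
P(S) = 0.091 + 0.221 + 0.16 = 0.472.
P(L ∩ S) = 0.0391·0.091 + 0.1531·0.221 + 0.139·0.16 = 0.0035581 + 0.0338351 + 0.02224 = 0.0596332.
P(L | S) = 0.0596332 / 0.472 = 0.126342…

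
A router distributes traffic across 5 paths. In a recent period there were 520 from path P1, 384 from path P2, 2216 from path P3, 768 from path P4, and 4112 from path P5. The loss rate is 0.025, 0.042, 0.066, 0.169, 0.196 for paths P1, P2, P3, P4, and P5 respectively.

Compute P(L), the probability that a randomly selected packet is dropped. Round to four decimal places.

0.1389

Total: 520 + 384 + 2216 + 768 + 4112 = 8000.
P(P1) = 520/8000 = 0.065. P(P2) = 384/8000 = 0.048. P(P3) = 2216/8000 = 0.277. P(P4) = 768/8000 = 0.096. P(P5) = 4112/8000 = 0.514.
P(L) = P(L|P1)·P(P1) + P(L|P2)·P(P2) + P(L|P3)·P(P3) + P(L|P4)·P(P4) + P(L|P5)·P(P5)
      = 0.025·0.065 + 0.042·0.048 + 0.066·0.277 + 0.169·0.096 + 0.196·0.514
      = 0.001625 + 0.002016 + 0.018282 + 0.016224 + 0.100744 = 0.138891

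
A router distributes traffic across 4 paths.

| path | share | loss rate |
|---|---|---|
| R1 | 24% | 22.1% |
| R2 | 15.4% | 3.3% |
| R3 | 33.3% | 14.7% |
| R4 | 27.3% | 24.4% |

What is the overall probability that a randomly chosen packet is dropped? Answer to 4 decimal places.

P(L) ≈ 0.1737

P(L) = P(L|R1)·P(R1) + P(L|R2)·P(R2) + P(L|R3)·P(R3) + P(L|R4)·P(R4)
      = 0.221·0.24 + 0.033·0.154 + 0.147·0.333 + 0.244·0.273
      = 0.05304 + 0.005082 + 0.048951 + 0.066612 = 0.173685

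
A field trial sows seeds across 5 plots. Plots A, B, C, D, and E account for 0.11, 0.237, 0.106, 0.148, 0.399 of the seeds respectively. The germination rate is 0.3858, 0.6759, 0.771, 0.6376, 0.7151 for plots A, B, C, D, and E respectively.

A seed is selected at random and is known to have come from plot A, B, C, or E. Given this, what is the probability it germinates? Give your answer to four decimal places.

Let S = {A, B, C, E}.
P(S) = 0.11 + 0.237 + 0.106 + 0.399 = 0.852.
P(G ∩ S) = 0.3858·0.11 + 0.6759·0.237 + 0.771·0.106 + 0.7151·0.399 = 0.042438 + 0.1601883 + 0.081726 + 0.2853249 = 0.5696772.
P(G | S) = 0.5696772 / 0.852 = 0.668635…

P(G|S) ≈ 0.6686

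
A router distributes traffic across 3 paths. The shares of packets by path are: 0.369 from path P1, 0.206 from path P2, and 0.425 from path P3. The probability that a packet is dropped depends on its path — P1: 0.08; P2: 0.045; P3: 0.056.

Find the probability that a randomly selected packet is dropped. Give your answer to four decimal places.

P(L) = P(L|P1)·P(P1) + P(L|P2)·P(P2) + P(L|P3)·P(P3)
      = 0.08·0.369 + 0.045·0.206 + 0.056·0.425
      = 0.02952 + 0.00927 + 0.0238 = 0.06259

P(L) ≈ 0.0626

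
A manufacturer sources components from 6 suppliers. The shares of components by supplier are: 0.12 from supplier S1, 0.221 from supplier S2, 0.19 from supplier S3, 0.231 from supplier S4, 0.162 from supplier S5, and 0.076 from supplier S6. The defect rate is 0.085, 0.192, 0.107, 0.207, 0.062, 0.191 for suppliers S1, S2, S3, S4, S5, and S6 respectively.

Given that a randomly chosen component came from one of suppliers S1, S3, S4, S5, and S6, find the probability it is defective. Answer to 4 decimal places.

Let S = {S1, S3, S4, S5, S6}.
P(S) = 0.12 + 0.19 + 0.231 + 0.162 + 0.076 = 0.779.
P(D ∩ S) = 0.085·0.12 + 0.107·0.19 + 0.207·0.231 + 0.062·0.162 + 0.191·0.076 = 0.0102 + 0.02033 + 0.047817 + 0.010044 + 0.014516 = 0.102907.
P(D | S) = 0.102907 / 0.779 = 0.132101…

0.1321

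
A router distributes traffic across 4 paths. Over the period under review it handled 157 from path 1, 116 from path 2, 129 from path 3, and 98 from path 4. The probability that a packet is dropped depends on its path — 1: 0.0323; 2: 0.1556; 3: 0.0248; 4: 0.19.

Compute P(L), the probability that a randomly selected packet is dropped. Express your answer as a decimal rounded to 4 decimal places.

Total: 157 + 116 + 129 + 98 = 500.
P(1) = 157/500 = 0.314. P(2) = 116/500 = 0.232. P(3) = 129/500 = 0.258. P(4) = 98/500 = 0.196.
P(L) = P(L|1)·P(1) + P(L|2)·P(2) + P(L|3)·P(3) + P(L|4)·P(4)
      = 0.0323·0.314 + 0.1556·0.232 + 0.0248·0.258 + 0.19·0.196
      = 0.0101422 + 0.0360992 + 0.0063984 + 0.03724 = 0.0898798

P(L) ≈ 0.0899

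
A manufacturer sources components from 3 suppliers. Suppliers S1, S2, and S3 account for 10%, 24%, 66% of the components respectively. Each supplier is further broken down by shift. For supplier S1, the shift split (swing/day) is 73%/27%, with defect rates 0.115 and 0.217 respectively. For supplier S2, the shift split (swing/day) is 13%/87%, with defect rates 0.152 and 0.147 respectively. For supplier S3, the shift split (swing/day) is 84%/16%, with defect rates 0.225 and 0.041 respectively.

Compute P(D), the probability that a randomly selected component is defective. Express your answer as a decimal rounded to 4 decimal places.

P(D|S1) = 0.73·0.115 + 0.27·0.217 = 0.08395 + 0.05859 = 0.14254
P(D|S2) = 0.13·0.152 + 0.87·0.147 = 0.01976 + 0.12789 = 0.14765
P(D|S3) = 0.84·0.225 + 0.16·0.041 = 0.189 + 0.00656 = 0.19556
Then overall,
P(D) = 0.1·0.14254 + 0.24·0.14765 + 0.66·0.19556
      = 0.014254 + 0.035436 + 0.1290696 = 0.1787596

P(D) ≈ 0.1788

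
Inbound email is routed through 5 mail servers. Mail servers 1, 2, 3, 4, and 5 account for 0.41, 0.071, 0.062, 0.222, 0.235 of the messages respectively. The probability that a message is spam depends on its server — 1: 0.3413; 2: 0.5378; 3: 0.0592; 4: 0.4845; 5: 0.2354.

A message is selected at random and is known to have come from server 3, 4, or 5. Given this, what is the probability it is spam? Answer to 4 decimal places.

P(S|J) ≈ 0.3209

Let J = {3, 4, 5}.
P(J) = 0.062 + 0.222 + 0.235 = 0.519.
P(S ∩ J) = 0.0592·0.062 + 0.4845·0.222 + 0.2354·0.235 = 0.0036704 + 0.107559 + 0.055319 = 0.1665484.
P(S | J) = 0.1665484 / 0.519 = 0.320903…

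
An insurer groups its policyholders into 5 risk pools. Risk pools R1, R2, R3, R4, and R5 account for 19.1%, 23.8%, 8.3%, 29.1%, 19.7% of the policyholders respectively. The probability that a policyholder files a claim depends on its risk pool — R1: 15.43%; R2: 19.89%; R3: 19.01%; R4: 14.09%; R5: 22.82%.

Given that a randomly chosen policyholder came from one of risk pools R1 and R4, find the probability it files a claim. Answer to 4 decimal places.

Let S = {R1, R4}.
P(S) = 0.191 + 0.291 = 0.482.
P(C ∩ S) = 0.1543·0.191 + 0.1409·0.291 = 0.0294713 + 0.0410019 = 0.0704732.
P(C | S) = 0.0704732 / 0.482 = 0.146210…

P(C|S) ≈ 0.1462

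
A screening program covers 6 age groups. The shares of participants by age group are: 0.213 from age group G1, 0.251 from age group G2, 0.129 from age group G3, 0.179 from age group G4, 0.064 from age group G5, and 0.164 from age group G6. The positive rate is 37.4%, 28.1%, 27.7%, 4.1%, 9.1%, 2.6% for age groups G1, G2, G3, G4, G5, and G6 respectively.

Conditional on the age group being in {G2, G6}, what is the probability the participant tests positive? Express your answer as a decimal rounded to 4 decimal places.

0.1802

Let S = {G2, G6}.
P(S) = 0.251 + 0.164 = 0.415.
P(T ∩ S) = 0.281·0.251 + 0.026·0.164 = 0.070531 + 0.004264 = 0.074795.
P(T | S) = 0.074795 / 0.415 = 0.180229…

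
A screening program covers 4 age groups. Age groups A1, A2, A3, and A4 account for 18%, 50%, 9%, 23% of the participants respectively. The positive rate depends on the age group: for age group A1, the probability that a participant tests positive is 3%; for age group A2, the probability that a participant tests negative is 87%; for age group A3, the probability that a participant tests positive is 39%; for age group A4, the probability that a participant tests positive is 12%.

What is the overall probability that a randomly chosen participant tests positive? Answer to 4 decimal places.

P(T|A2) = 1 − 0.87 = 0.13.
P(T) = P(T|A1)·P(A1) + P(T|A2)·P(A2) + P(T|A3)·P(A3) + P(T|A4)·P(A4)
      = 0.03·0.18 + 0.13·0.5 + 0.39·0.09 + 0.12·0.23
      = 0.0054 + 0.065 + 0.0351 + 0.0276 = 0.1331

P(T) ≈ 0.1331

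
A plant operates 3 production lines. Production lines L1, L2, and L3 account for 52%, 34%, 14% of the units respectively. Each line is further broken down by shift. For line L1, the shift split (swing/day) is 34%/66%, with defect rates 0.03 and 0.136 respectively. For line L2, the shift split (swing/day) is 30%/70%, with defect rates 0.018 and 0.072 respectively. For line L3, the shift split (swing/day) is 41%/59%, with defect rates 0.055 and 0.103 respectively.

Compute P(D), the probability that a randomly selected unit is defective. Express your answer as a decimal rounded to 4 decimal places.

P(D) ≈ 0.0826

P(D|L1) = 0.34·0.03 + 0.66·0.136 = 0.0102 + 0.08976 = 0.09996
P(D|L2) = 0.3·0.018 + 0.7·0.072 = 0.0054 + 0.0504 = 0.0558
P(D|L3) = 0.41·0.055 + 0.59·0.103 = 0.02255 + 0.06077 = 0.08332
Then overall,
P(D) = 0.52·0.09996 + 0.34·0.0558 + 0.14·0.08332
      = 0.0519792 + 0.018972 + 0.0116648 = 0.082616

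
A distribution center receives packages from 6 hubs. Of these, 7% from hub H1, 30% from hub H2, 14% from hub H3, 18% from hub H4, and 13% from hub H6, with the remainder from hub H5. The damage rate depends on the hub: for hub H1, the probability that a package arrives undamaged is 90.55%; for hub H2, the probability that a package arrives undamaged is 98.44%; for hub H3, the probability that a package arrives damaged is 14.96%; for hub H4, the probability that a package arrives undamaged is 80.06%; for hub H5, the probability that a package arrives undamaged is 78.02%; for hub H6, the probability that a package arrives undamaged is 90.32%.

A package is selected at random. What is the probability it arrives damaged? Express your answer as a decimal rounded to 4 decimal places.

0.1203

P(H5) = 1 − (0.07 + 0.3 + 0.14 + 0.18 + 0.13) = 0.18.
P(D|H1) = 1 − 0.9055 = 0.0945.
P(D|H2) = 1 − 0.9844 = 0.0156.
P(D|H4) = 1 − 0.8006 = 0.1994.
P(D|H5) = 1 − 0.7802 = 0.2198.
P(D|H6) = 1 − 0.9032 = 0.0968.
By the law of total probability,
P(D) = P(D|H1)·P(H1) + P(D|H2)·P(H2) + P(D|H3)·P(H3) + P(D|H4)·P(H4) + P(D|H5)·P(H5) + P(D|H6)·P(H6)
      = 0.0945·0.07 + 0.0156·0.3 + 0.1496·0.14 + 0.1994·0.18 + 0.2198·0.18 + 0.0968·0.13
      = 0.006615 + 0.00468 + 0.020944 + 0.035892 + 0.039564 + 0.012584 = 0.120279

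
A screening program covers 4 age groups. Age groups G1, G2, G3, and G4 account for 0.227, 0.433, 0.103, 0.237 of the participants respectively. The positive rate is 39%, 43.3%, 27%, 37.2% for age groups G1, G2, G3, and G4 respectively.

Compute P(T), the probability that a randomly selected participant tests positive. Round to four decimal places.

P(T) ≈ 0.3920

P(T) = P(T|G1)·P(G1) + P(T|G2)·P(G2) + P(T|G3)·P(G3) + P(T|G4)·P(G4)
      = 0.39·0.227 + 0.433·0.433 + 0.27·0.103 + 0.372·0.237
      = 0.08853 + 0.187489 + 0.02781 + 0.088164 = 0.391993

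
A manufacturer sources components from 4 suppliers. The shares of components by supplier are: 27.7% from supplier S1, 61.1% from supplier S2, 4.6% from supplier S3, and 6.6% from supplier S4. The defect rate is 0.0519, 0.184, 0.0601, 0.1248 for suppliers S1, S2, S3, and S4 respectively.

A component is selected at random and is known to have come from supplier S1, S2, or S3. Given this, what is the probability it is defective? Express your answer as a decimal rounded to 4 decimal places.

0.1387

Let S = {S1, S2, S3}.
P(S) = 0.277 + 0.611 + 0.046 = 0.934.
P(D ∩ S) = 0.0519·0.277 + 0.184·0.611 + 0.0601·0.046 = 0.0143763 + 0.112424 + 0.0027646 = 0.1295649.
P(D | S) = 0.1295649 / 0.934 = 0.138720…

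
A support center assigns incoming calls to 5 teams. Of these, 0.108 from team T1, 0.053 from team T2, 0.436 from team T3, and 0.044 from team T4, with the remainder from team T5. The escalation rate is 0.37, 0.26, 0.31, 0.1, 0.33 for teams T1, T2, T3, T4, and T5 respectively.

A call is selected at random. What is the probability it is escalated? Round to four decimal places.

P(T5) = 1 − (0.108 + 0.053 + 0.436 + 0.044) = 0.359.
Summing over the partition,
P(E) = P(E|T1)·P(T1) + P(E|T2)·P(T2) + P(E|T3)·P(T3) + P(E|T4)·P(T4) + P(E|T5)·P(T5)
      = 0.37·0.108 + 0.26·0.053 + 0.31·0.436 + 0.1·0.044 + 0.33·0.359
      = 0.03996 + 0.01378 + 0.13516 + 0.0044 + 0.11847 = 0.31177

P(E) ≈ 0.3118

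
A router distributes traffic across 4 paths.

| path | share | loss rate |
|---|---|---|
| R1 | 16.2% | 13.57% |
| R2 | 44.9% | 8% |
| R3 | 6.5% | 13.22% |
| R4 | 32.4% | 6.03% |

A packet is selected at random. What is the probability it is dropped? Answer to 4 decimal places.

0.0860

P(L) = P(L|R1)·P(R1) + P(L|R2)·P(R2) + P(L|R3)·P(R3) + P(L|R4)·P(R4)
      = 0.1357·0.162 + 0.08·0.449 + 0.1322·0.065 + 0.0603·0.324
      = 0.0219834 + 0.03592 + 0.008593 + 0.0195372 = 0.0860336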